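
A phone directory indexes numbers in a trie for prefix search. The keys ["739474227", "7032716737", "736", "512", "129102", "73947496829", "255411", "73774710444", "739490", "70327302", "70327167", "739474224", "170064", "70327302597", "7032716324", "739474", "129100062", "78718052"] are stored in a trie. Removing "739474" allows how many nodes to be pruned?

0

Walk "739474" from the leaf back toward the root, removing each node that no remaining word uses.
Every node on "739474" is still needed (e.g. by "739474227"), so nothing is freed.
Nodes removed: 0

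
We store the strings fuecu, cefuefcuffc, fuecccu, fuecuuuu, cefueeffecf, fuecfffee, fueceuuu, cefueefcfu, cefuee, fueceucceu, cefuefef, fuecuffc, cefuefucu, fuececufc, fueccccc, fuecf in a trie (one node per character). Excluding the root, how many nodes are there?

Count nodes per top-level branch (shared prefixes stored once):
  'c'-branch (cefuee, cefueefcfu, cefueeffecf, cefuefcuffc, cefuefef, cefuefucu): 25 nodes
  'f'-branch (fueccccc, fuecccu, fuececufc, fueceucceu, fueceuuu, fuecf, fuecfffee, fuecu, fuecuffc, fuecuuuu): 33 nodes
Sum: 58

58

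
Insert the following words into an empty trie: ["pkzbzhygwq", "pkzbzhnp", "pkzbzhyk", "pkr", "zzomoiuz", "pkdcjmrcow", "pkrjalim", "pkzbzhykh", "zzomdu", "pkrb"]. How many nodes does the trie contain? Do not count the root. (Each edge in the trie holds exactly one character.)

39

Count nodes per top-level branch (shared prefixes stored once):
  'p'-branch (pkdcjmrcow, pkr, pkrb, pkrjalim, pkzbzhnp, pkzbzhygwq, pkzbzhyk, pkzbzhykh): 29 nodes
  'z'-branch (zzomdu, zzomoiuz): 10 nodes
Sum: 39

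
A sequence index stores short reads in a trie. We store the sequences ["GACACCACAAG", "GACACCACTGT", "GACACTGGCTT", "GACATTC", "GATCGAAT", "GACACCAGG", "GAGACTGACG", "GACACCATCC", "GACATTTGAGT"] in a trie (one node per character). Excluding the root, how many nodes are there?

47

Trace insertions, counting only characters that open a new branch:
  "GACACCACAAG" → 11 new (G, A, C, A, C, C, A, C, A, A, G)
  "GACACCACTGT" → prefix "GACACCAC" already present; 3 new (T, G, T)
  "GACACTGGCTT" → prefix "GACAC" already present; 6 new (T, G, G, C, T, T)
  "GACATTC" → prefix "GACA" already present; 3 new (T, T, C)
  "GATCGAAT" → prefix "GA" already present; 6 new (T, C, G, A, A, T)
  "GACACCAGG" → prefix "GACACCA" already present; 2 new (G, G)
  "GAGACTGACG" → prefix "GA" already present; 8 new (G, A, C, T, G, A, C, G)
  "GACACCATCC" → prefix "GACACCA" already present; 3 new (T, C, C)
  "GACATTTGAGT" → prefix "GACATT" already present; 5 new (T, G, A, G, T)
Total nodes = 11 + 3 + 6 + 3 + 6 + 2 + 8 + 3 + 5 = 47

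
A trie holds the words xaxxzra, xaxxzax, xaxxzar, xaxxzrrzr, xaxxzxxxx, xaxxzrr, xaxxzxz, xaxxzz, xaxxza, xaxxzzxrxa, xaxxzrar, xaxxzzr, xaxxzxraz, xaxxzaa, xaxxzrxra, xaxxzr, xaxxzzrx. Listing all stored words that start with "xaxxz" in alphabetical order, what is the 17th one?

xaxxzzxrxa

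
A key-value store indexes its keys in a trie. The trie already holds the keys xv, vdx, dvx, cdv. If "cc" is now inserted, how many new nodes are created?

1

"c" is already a path in the trie; the remaining "c" must be added.
New nodes needed: |"cc"| − 1 = 2 − 1 = 1.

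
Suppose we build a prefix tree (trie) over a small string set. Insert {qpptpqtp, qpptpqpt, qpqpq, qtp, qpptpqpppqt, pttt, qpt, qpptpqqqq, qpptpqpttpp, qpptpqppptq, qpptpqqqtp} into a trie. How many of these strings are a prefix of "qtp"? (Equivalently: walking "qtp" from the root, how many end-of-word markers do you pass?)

1

Walk "qtp" from the root; an end-of-word marker is hit whenever a stored word is a prefix of "qtp".
Prefixes of the query that are stored words: "qtp"
Count: 1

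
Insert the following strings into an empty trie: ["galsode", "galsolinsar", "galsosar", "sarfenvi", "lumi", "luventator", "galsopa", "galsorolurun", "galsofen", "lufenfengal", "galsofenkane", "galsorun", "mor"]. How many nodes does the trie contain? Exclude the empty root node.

66

Trace insertions, counting only characters that open a new branch:
  "galsode" → 7 new (g, a, l, s, o, d, e)
  "galsolinsar" → prefix "galso" already present; 6 new (l, i, n, s, a, r)
  "galsosar" → prefix "galso" already present; 3 new (s, a, r)
  "sarfenvi" → 8 new (s, a, r, f, e, n, v, i)
  "lumi" → 4 new (l, u, m, i)
  "luventator" → prefix "lu" already present; 8 new (v, e, n, t, a, t, o, r)
  "galsopa" → prefix "galso" already present; 2 new (p, a)
  "galsorolurun" → prefix "galso" already present; 7 new (r, o, l, u, r, u, n)
  "galsofen" → prefix "galso" already present; 3 new (f, e, n)
  "lufenfengal" → prefix "lu" already present; 9 new (f, e, n, f, e, n, g, a, l)
  "galsofenkane" → prefix "galsofen" already present; 4 new (k, a, n, e)
  "galsorun" → prefix "galsor" already present; 2 new (u, n)
  "mor" → 3 new (m, o, r)
Total nodes = 7 + 6 + 3 + 8 + 4 + 8 + 2 + 7 + 3 + 9 + 4 + 2 + 3 = 66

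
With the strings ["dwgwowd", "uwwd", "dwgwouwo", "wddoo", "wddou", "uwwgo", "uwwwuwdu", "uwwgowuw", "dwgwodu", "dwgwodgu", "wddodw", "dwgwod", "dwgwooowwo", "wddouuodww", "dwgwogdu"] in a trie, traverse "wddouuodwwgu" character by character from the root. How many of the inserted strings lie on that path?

Traverse "wddouuodwwgu" character by character; count nodes along the way that are marked as word ends.
Prefixes of the query that are stored words: "wddou", "wddouuodww"
Count: 2

2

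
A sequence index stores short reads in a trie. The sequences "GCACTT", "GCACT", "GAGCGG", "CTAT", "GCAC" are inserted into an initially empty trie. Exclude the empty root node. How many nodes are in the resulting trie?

Trie structure (* marks end of a word):
(root)
├─ C
│  └─ T
│     └─ A
│        └─ T *
└─ G
   ├─ A
   │  └─ G
   │     └─ C
   │        └─ G
   │           └─ G *
   └─ C
      └─ A
         └─ C *
            └─ T *
               └─ T *
Counting every labelled node above: 15.

15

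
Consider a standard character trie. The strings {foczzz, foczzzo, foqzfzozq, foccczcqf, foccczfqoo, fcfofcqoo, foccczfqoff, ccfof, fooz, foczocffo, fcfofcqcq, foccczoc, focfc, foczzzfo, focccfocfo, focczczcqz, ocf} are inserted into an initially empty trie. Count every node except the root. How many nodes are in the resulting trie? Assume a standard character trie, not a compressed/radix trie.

68

Insert word by word; a character creates a node only if that edge doesn't already exist:
  "foczzz" → 6 new (f, o, c, z, z, z)
  "foczzzo" → prefix "foczzz" already present; 1 new (o)
  "foqzfzozq" → prefix "fo" already present; 7 new (q, z, f, z, o, z, q)
  "foccczcqf" → prefix "foc" already present; 6 new (c, c, z, c, q, f)
  "foccczfqoo" → prefix "focccz" already present; 4 new (f, q, o, o)
  "fcfofcqoo" → prefix "f" already present; 8 new (c, f, o, f, c, q, o, o)
  "foccczfqoff" → prefix "foccczfqo" already present; 2 new (f, f)
  "ccfof" → 5 new (c, c, f, o, f)
  "fooz" → prefix "fo" already present; 2 new (o, z)
  "foczocffo" → prefix "focz" already present; 5 new (o, c, f, f, o)
  "fcfofcqcq" → prefix "fcfofcq" already present; 2 new (c, q)
  "foccczoc" → prefix "focccz" already present; 2 new (o, c)
  "focfc" → prefix "foc" already present; 2 new (f, c)
  "foczzzfo" → prefix "foczzz" already present; 2 new (f, o)
  "focccfocfo" → prefix "foccc" already present; 5 new (f, o, c, f, o)
  "focczczcqz" → prefix "focc" already present; 6 new (z, c, z, c, q, z)
  "ocf" → 3 new (o, c, f)
Total nodes = 6 + 1 + 7 + 6 + 4 + 8 + 2 + 5 + 2 + 5 + 2 + 2 + 2 + 2 + 5 + 6 + 3 = 68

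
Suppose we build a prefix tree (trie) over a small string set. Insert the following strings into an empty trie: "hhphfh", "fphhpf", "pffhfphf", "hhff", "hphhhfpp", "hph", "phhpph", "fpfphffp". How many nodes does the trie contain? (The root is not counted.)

For each word, the new-node count is its length minus the longest prefix already in the trie:
  "hhphfh" → 6 new (h, h, p, h, f, h)
  "fphhpf" → 6 new (f, p, h, h, p, f)
  "pffhfphf" → 8 new (p, f, f, h, f, p, h, f)
  "hhff" → prefix "hh" already present; 2 new (f, f)
  "hphhhfpp" → prefix "h" already present; 7 new (p, h, h, h, f, p, p)
  "hph" → prefix "hph" already present; 0 new (none)
  "phhpph" → prefix "p" already present; 5 new (h, h, p, p, h)
  "fpfphffp" → prefix "fp" already present; 6 new (f, p, h, f, f, p)
Total nodes = 6 + 6 + 8 + 2 + 7 + 0 + 5 + 6 = 40

40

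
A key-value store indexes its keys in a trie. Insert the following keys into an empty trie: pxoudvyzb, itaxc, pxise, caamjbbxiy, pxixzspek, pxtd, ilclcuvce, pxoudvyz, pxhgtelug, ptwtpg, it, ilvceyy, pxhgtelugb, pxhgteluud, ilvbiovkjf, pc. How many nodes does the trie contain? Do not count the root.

71

Insert word by word; a character creates a node only if that edge doesn't already exist:
  "pxoudvyzb" → 9 new (p, x, o, u, d, v, y, z, b)
  "itaxc" → 5 new (i, t, a, x, c)
  "pxise" → prefix "px" already present; 3 new (i, s, e)
  "caamjbbxiy" → 10 new (c, a, a, m, j, b, b, x, i, y)
  "pxixzspek" → prefix "pxi" already present; 6 new (x, z, s, p, e, k)
  "pxtd" → prefix "px" already present; 2 new (t, d)
  "ilclcuvce" → prefix "i" already present; 8 new (l, c, l, c, u, v, c, e)
  "pxoudvyz" → prefix "pxoudvyz" already present; 0 new (none)
  "pxhgtelug" → prefix "px" already present; 7 new (h, g, t, e, l, u, g)
  "ptwtpg" → prefix "p" already present; 5 new (t, w, t, p, g)
  "it" → prefix "it" already present; 0 new (none)
  "ilvceyy" → prefix "il" already present; 5 new (v, c, e, y, y)
  "pxhgtelugb" → prefix "pxhgtelug" already present; 1 new (b)
  "pxhgteluud" → prefix "pxhgtelu" already present; 2 new (u, d)
  "ilvbiovkjf" → prefix "ilv" already present; 7 new (b, i, o, v, k, j, f)
  "pc" → prefix "p" already present; 1 new (c)
Total nodes = 9 + 5 + 3 + 10 + 6 + 2 + 8 + 0 + 7 + 5 + 0 + 5 + 1 + 2 + 7 + 1 = 71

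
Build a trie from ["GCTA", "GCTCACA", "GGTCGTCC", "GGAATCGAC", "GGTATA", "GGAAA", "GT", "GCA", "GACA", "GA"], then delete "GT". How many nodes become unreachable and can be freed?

1

Walk "GT" from the leaf back toward the root, removing each node that no remaining word uses.
The suffix "T" (1 node) is used only by "GT"; the node for "G" still has the child "C", so pruning stops there.
Nodes removed: 1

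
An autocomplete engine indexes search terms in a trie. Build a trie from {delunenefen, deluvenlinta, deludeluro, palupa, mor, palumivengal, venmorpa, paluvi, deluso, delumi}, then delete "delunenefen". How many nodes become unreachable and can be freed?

7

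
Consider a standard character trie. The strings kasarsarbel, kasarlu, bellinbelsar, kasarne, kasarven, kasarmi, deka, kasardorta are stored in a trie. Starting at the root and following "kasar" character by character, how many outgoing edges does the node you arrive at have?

Follow the path "kasar" to its node, then look at its outgoing edges.
Characters that immediately follow "kasar" among the stored strings: {d, l, m, n, s, v}.
That node has 6 child edges.

6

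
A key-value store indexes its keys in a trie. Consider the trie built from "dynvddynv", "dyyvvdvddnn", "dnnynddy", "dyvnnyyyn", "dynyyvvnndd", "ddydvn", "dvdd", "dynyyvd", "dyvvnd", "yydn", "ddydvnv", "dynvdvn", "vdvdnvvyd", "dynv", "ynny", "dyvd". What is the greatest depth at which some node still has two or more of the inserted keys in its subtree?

Equivalently: take the maximum, over all pairs, of their longest common prefix length.
e.g. "ddydvn" and "ddydvnv" share the prefix "ddydvn" of length 6; no pair shares a longer one.
Longest shared-prefix length: 6

6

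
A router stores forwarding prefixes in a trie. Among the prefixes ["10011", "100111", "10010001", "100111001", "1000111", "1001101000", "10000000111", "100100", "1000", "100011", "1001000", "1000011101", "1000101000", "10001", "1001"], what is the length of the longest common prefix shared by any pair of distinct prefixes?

7

Equivalently: take the maximum, over all pairs, of their longest common prefix length.
e.g. "1001000" and "10010001" share the prefix "1001000" of length 7; no pair shares a longer one.
Longest shared-prefix length: 7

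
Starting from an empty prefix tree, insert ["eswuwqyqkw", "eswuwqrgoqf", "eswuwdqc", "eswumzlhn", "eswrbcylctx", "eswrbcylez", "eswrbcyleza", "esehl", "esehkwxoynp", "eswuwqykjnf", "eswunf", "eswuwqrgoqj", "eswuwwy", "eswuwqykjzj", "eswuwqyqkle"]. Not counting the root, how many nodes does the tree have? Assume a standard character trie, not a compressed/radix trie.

57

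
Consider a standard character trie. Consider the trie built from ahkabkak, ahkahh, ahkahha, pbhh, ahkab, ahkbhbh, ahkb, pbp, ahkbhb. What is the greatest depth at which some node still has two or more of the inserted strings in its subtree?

Look for the deepest trie node that still has at least two words in its subtree.
e.g. "ahkahh" and "ahkahha" share the prefix "ahkahh" of length 6; no pair shares a longer one.
Longest shared-prefix length: 6

6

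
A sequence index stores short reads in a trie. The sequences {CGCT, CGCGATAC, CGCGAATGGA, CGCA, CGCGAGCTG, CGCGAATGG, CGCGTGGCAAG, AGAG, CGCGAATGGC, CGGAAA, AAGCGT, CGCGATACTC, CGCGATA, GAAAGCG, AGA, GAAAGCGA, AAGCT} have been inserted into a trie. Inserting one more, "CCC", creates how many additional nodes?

2

"C" is already a path in the trie; the remaining "CC" must be added.
So 3 − 1 = 2 new nodes.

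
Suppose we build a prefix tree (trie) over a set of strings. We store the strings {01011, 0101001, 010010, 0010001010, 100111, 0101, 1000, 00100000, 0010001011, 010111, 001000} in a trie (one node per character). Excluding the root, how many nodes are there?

31

Trie structure (* marks end of a word):
(root)
├─ 0
│  ├─ 0
│  │  └─ 1
│  │     └─ 0
│  │        └─ 0
│  │           └─ 0 *
│  │              ├─ 0
│  │              │  └─ 0 *
│  │              └─ 1
│  │                 └─ 0
│  │                    └─ 1
│  │                       ├─ 0 *
│  │                       └─ 1 *
│  └─ 1
│     └─ 0
│        ├─ 0
│        │  └─ 1
│        │     └─ 0 *
│        └─ 1 *
│           ├─ 0
│           │  └─ 0
│           │     └─ 1 *
│           └─ 1 *
│              └─ 1 *
└─ 1
   └─ 0
      └─ 0
         ├─ 0 *
         └─ 1
            └─ 1
               └─ 1 *
Counting every labelled node above: 31.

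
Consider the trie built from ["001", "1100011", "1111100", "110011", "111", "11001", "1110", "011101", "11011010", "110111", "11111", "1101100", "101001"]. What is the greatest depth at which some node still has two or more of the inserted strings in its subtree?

6

The deepest shared node is where two words last agree before diverging.
"1101100" and "11011010" agree on "110110" (6 characters) before diverging; nothing deeper is shared.
Longest shared-prefix length: 6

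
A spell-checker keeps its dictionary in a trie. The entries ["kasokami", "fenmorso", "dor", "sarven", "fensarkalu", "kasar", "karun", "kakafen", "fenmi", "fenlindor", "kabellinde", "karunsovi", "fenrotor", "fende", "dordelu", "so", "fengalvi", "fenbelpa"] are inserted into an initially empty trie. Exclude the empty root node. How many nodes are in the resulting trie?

Insert word by word; a character creates a node only if that edge doesn't already exist:
  "kasokami" → 8 new (k, a, s, o, k, a, m, i)
  "fenmorso" → 8 new (f, e, n, m, o, r, s, o)
  "dor" → 3 new (d, o, r)
  "sarven" → 6 new (s, a, r, v, e, n)
  "fensarkalu" → prefix "fen" already present; 7 new (s, a, r, k, a, l, u)
  "kasar" → prefix "kas" already present; 2 new (a, r)
  "karun" → prefix "ka" already present; 3 new (r, u, n)
  "kakafen" → prefix "ka" already present; 5 new (k, a, f, e, n)
  "fenmi" → prefix "fenm" already present; 1 new (i)
  "fenlindor" → prefix "fen" already present; 6 new (l, i, n, d, o, r)
  "kabellinde" → prefix "ka" already present; 8 new (b, e, l, l, i, n, d, e)
  "karunsovi" → prefix "karun" already present; 4 new (s, o, v, i)
  "fenrotor" → prefix "fen" already present; 5 new (r, o, t, o, r)
  "fende" → prefix "fen" already present; 2 new (d, e)
  "dordelu" → prefix "dor" already present; 4 new (d, e, l, u)
  "so" → prefix "s" already present; 1 new (o)
  "fengalvi" → prefix "fen" already present; 5 new (g, a, l, v, i)
  "fenbelpa" → prefix "fen" already present; 5 new (b, e, l, p, a)
Total nodes = 8 + 8 + 3 + 6 + 7 + 2 + 3 + 5 + 1 + 6 + 8 + 4 + 5 + 2 + 4 + 1 + 5 + 5 = 83

83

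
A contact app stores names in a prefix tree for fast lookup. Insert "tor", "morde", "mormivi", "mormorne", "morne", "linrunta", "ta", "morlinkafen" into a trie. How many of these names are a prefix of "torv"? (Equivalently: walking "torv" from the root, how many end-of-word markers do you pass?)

1

Traverse "torv" character by character; count nodes along the way that are marked as word ends.
Prefixes of the query that are stored words: "tor"
Count: 1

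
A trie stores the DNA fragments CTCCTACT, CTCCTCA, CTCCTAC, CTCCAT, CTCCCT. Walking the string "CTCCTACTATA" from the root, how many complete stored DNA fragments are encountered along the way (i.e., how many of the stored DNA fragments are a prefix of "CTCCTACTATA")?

2

Walk "CTCCTACTATA" from the root; an end-of-word marker is hit whenever a stored word is a prefix of "CTCCTACTATA".
Prefixes of the query that are stored words: "CTCCTAC", "CTCCTACT"
Count: 2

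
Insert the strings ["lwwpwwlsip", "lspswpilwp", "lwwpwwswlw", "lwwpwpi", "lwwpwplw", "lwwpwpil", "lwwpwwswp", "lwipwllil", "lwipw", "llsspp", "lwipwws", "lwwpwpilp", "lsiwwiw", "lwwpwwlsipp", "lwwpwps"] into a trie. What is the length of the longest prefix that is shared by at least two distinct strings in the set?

10

Equivalently: take the maximum, over all pairs, of their longest common prefix length.
e.g. "lwwpwwlsip" and "lwwpwwlsipp" share the prefix "lwwpwwlsip" of length 10; no pair shares a longer one.
Longest shared-prefix length: 10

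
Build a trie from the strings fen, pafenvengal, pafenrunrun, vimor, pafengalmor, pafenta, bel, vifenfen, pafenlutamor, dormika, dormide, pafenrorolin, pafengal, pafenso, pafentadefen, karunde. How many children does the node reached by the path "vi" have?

Walk "vi" from the root, arriving at one node.
Distinct next characters after "vi": f, m.
That node has 2 child edges.

2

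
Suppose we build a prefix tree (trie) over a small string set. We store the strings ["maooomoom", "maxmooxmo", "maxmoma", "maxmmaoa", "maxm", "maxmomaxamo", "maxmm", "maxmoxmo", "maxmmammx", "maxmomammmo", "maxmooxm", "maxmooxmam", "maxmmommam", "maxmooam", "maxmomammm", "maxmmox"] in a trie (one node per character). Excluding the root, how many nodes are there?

46

Trace insertions, counting only characters that open a new branch:
  "maooomoom" → 9 new (m, a, o, o, o, m, o, o, m)
  "maxmooxmo" → prefix "ma" already present; 7 new (x, m, o, o, x, m, o)
  "maxmoma" → prefix "maxmo" already present; 2 new (m, a)
  "maxmmaoa" → prefix "maxm" already present; 4 new (m, a, o, a)
  "maxm" → prefix "maxm" already present; 0 new (none)
  "maxmomaxamo" → prefix "maxmoma" already present; 4 new (x, a, m, o)
  "maxmm" → prefix "maxmm" already present; 0 new (none)
  "maxmoxmo" → prefix "maxmo" already present; 3 new (x, m, o)
  "maxmmammx" → prefix "maxmma" already present; 3 new (m, m, x)
  "maxmomammmo" → prefix "maxmoma" already present; 4 new (m, m, m, o)
  "maxmooxm" → prefix "maxmooxm" already present; 0 new (none)
  "maxmooxmam" → prefix "maxmooxm" already present; 2 new (a, m)
  "maxmmommam" → prefix "maxmm" already present; 5 new (o, m, m, a, m)
  "maxmooam" → prefix "maxmoo" already present; 2 new (a, m)
  "maxmomammm" → prefix "maxmomammm" already present; 0 new (none)
  "maxmmox" → prefix "maxmmo" already present; 1 new (x)
Total nodes = 9 + 7 + 2 + 4 + 0 + 4 + 0 + 3 + 3 + 4 + 0 + 2 + 5 + 2 + 0 + 1 = 46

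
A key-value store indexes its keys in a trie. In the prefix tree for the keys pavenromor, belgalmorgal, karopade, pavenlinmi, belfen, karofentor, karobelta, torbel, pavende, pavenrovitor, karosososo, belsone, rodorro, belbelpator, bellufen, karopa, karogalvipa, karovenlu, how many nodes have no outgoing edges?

17

Leaves are exactly the stored words that no other stored word extends.
Those words: "belbelpator", "belfen", "belgalmorgal", "bellufen", "belsone", "karobelta", "karofentor", "karogalvipa", "karopade", "karosososo", "karovenlu", "pavende", "pavenlinmi", "pavenromor", "pavenrovitor", "rodorro", "torbel"
Leaf count: 17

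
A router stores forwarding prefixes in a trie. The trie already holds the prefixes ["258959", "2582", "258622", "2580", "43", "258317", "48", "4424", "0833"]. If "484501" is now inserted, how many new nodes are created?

4

Walking "484501" from the root, the first 2 characters ("48") follow existing edges; "4" is the first miss.
Each of the 4 remaining characters creates one node.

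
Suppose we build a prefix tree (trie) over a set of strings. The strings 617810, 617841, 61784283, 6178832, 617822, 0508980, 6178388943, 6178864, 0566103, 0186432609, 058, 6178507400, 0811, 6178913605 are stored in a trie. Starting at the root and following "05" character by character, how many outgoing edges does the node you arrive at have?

3

The children of the "05" node are the distinct next characters among strings starting with "05".
Characters that immediately follow "05" among the stored strings: {0, 6, 8}.
That node has 3 child edges.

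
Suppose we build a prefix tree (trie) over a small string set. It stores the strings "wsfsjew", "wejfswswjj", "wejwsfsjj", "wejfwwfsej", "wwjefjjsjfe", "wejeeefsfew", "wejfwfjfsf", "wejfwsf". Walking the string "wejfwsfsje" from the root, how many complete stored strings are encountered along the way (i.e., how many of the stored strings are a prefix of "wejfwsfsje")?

1

Check each prefix of "wejfwsfsje" against the stored set — each match is an end-marker on the path.
Prefixes of the query that are stored words: "wejfwsf"
Count: 1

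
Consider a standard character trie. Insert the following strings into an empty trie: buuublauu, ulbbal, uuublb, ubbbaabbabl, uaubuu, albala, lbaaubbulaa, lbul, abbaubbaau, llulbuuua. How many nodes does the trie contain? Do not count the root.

Insert word by word; a character creates a node only if that edge doesn't already exist:
  "buuublauu" → 9 new (b, u, u, u, b, l, a, u, u)
  "ulbbal" → 6 new (u, l, b, b, a, l)
  "uuublb" → prefix "u" already present; 5 new (u, u, b, l, b)
  "ubbbaabbabl" → prefix "u" already present; 10 new (b, b, b, a, a, b, b, a, b, l)
  "uaubuu" → prefix "u" already present; 5 new (a, u, b, u, u)
  "albala" → 6 new (a, l, b, a, l, a)
  "lbaaubbulaa" → 11 new (l, b, a, a, u, b, b, u, l, a, a)
  "lbul" → prefix "lb" already present; 2 new (u, l)
  "abbaubbaau" → prefix "a" already present; 9 new (b, b, a, u, b, b, a, a, u)
  "llulbuuua" → prefix "l" already present; 8 new (l, u, l, b, u, u, u, a)
Total nodes = 9 + 6 + 5 + 10 + 5 + 6 + 11 + 2 + 9 + 8 = 71

71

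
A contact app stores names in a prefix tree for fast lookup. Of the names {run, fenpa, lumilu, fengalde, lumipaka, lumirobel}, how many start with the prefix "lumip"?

1

Walk to "lumip"; the words in its subtree are exactly those with that prefix.
Matches: "lumipaka"
Count: 1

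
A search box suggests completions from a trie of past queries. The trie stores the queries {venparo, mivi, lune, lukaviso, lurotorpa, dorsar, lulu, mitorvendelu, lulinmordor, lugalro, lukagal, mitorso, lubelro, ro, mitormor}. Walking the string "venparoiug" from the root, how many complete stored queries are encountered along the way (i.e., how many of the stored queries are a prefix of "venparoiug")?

Walk "venparoiug" from the root; an end-of-word marker is hit whenever a stored word is a prefix of "venparoiug".
Prefixes of the query that are stored words: "venparo"
Count: 1

1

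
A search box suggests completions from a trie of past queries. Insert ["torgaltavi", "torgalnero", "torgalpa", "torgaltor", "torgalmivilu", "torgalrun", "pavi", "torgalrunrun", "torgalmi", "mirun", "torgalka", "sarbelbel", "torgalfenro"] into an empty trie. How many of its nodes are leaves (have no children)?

A leaf is a node with no children — equivalently, the end of a word that is not a proper prefix of any other stored word.
Those words: "mirun", "pavi", "sarbelbel", "torgalfenro", "torgalka", "torgalmivilu", "torgalnero", "torgalpa", "torgalrunrun", "torgaltavi", "torgaltor"
Leaf count: 11

11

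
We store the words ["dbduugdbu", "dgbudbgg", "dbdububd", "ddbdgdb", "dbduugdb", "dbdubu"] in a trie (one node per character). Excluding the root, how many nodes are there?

26

For each word, the new-node count is its length minus the longest prefix already in the trie:
  "dbduugdbu" → 9 new (d, b, d, u, u, g, d, b, u)
  "dgbudbgg" → prefix "d" already present; 7 new (g, b, u, d, b, g, g)
  "dbdububd" → prefix "dbdu" already present; 4 new (b, u, b, d)
  "ddbdgdb" → prefix "d" already present; 6 new (d, b, d, g, d, b)
  "dbduugdb" → prefix "dbduugdb" already present; 0 new (none)
  "dbdubu" → prefix "dbdubu" already present; 0 new (none)
Total nodes = 9 + 7 + 4 + 6 + 0 + 0 = 26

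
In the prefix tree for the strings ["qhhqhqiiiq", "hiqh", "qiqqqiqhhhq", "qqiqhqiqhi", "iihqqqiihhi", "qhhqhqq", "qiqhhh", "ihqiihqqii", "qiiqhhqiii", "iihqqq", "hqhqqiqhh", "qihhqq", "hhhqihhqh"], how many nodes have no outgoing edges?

12

Leaves are exactly the stored words that no other stored word extends.
Those words: "hhhqihhqh", "hiqh", "hqhqqiqhh", "ihqiihqqii", "iihqqqiihhi", "qhhqhqiiiq", "qhhqhqq", "qihhqq", "qiiqhhqiii", "qiqhhh", "qiqqqiqhhhq", "qqiqhqiqhi"
Leaf count: 12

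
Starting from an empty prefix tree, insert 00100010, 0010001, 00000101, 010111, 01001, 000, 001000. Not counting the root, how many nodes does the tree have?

Count nodes per top-level branch (shared prefixes stored once):
  '0'-branch (000, 00000101, 001000, 0010001, 00100010, 01001, 010111): 21 nodes
Sum: 21

21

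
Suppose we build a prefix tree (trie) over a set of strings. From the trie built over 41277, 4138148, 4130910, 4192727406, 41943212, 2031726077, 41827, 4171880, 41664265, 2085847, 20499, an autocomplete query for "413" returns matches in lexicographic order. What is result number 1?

DFS of the "413" subtree visits, in order: "4130910", "4138148"
Position 1: 4130910

4130910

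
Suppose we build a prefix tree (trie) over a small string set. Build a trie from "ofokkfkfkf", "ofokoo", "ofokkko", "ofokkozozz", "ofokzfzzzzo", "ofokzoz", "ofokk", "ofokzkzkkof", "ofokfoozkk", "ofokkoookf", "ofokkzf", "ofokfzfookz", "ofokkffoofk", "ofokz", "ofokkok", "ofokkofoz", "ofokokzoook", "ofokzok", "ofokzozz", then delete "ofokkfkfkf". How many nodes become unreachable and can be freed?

Walk "ofokkfkfkf" from the leaf back toward the root, removing each node that no remaining word uses.
The suffix "kfkf" (4 nodes) is used only by "ofokkfkfkf"; the node for "ofokkf" still has the child "f", so pruning stops there.
Nodes removed: 4

4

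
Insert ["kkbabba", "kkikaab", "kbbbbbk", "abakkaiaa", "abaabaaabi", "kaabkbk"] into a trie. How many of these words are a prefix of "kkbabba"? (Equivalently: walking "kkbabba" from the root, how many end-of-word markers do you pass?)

Check each prefix of "kkbabba" against the stored set — each match is an end-marker on the path.
Prefixes of the query that are stored words: "kkbabba"
Count: 1

1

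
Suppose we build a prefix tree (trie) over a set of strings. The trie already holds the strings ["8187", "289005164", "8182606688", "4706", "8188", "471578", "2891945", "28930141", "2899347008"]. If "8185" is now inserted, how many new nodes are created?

1

The longest prefix of "8185" already in the trie is "818" (length 3).
Each of the 1 remaining characters creates one node.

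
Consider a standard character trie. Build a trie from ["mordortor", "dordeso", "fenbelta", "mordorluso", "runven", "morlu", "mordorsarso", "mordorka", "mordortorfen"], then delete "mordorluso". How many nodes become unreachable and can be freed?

4

Walk "mordorluso" from the leaf back toward the root, removing each node that no remaining word uses.
The suffix "luso" (4 nodes) is used only by "mordorluso"; the node for "mordor" still has the child "t", so pruning stops there.
Nodes removed: 4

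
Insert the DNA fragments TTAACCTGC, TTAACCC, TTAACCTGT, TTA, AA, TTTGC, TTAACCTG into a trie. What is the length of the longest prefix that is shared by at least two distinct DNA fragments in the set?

8

Look for the deepest trie node that still has at least two words in its subtree.
"TTAACCTG" and "TTAACCTGC" agree on "TTAACCTG" (8 characters) before diverging; nothing deeper is shared.
Longest shared-prefix length: 8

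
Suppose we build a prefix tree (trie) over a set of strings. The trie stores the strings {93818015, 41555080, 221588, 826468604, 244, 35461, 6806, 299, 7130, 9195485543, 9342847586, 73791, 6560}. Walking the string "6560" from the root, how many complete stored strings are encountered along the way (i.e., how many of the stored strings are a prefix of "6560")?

1

Check each prefix of "6560" against the stored set — each match is an end-marker on the path.
Prefixes of the query that are stored words: "6560"
Count: 1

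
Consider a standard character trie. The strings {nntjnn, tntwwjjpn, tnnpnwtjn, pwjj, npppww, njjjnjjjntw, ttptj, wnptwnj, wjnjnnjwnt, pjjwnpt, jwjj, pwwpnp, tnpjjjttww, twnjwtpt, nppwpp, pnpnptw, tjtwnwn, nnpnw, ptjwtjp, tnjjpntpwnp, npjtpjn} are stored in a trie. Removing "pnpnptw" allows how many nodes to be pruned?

6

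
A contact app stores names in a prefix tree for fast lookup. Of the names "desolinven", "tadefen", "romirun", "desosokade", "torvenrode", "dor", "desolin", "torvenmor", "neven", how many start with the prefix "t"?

3

Traverse to the node for "t", then collect every word in that subtree.
Words under "t": tadefen, torvenmor, torvenrode
Count: 3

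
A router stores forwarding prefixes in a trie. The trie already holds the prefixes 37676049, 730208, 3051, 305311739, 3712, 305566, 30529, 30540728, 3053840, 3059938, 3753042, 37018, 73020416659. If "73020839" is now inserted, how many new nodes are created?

2

Walking "73020839" from the root, the first 6 characters ("730208") follow existing edges; "3" is the first miss.
Each of the 2 remaining characters creates one node.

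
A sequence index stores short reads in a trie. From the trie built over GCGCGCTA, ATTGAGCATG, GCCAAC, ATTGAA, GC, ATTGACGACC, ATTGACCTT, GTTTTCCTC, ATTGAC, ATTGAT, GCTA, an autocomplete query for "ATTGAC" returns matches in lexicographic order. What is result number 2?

ATTGACCTT

Filter for "ATTGAC…" and sort: "ATTGAC", "ATTGACCTT", "ATTGACGACC"
The 2nd is ATTGACCTT.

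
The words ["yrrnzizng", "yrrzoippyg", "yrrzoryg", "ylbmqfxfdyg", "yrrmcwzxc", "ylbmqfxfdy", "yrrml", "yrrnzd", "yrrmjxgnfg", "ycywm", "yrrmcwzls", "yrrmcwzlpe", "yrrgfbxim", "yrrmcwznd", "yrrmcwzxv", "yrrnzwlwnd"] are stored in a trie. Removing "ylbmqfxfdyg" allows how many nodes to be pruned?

A node on "ylbmqfxfdyg"'s path can go only if nothing else ends at it or branches off below it.
The suffix "g" (1 node) is used only by "ylbmqfxfdyg"; "ylbmqfxfdy" is itself a stored word, so pruning stops there.
Nodes removed: 1

1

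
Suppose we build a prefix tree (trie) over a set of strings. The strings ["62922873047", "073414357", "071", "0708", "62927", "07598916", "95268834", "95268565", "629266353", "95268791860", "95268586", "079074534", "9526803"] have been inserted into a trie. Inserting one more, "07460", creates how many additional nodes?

3

"07" is already a path in the trie; the remaining "460" must be added.
New nodes needed: |"07460"| − 2 = 5 − 2 = 3.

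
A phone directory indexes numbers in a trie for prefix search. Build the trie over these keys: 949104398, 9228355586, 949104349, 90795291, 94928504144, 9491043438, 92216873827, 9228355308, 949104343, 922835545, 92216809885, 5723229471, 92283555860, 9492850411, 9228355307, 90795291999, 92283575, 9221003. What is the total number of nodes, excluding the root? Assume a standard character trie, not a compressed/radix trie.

Insert word by word; a character creates a node only if that edge doesn't already exist:
  "949104398" → 9 new (9, 4, 9, 1, 0, 4, 3, 9, 8)
  "9228355586" → prefix "9" already present; 9 new (2, 2, 8, 3, 5, 5, 5, 8, 6)
  "949104349" → prefix "9491043" already present; 2 new (4, 9)
  "90795291" → prefix "9" already present; 7 new (0, 7, 9, 5, 2, 9, 1)
  "94928504144" → prefix "949" already present; 8 new (2, 8, 5, 0, 4, 1, 4, 4)
  "9491043438" → prefix "94910434" already present; 2 new (3, 8)
  "92216873827" → prefix "922" already present; 8 new (1, 6, 8, 7, 3, 8, 2, 7)
  "9228355308" → prefix "9228355" already present; 3 new (3, 0, 8)
  "949104343" → prefix "949104343" already present; 0 new (none)
  "922835545" → prefix "9228355" already present; 2 new (4, 5)
  "92216809885" → prefix "922168" already present; 5 new (0, 9, 8, 8, 5)
  "5723229471" → 10 new (5, 7, 2, 3, 2, 2, 9, 4, 7, 1)
  "92283555860" → prefix "9228355586" already present; 1 new (0)
  "9492850411" → prefix "949285041" already present; 1 new (1)
  "9228355307" → prefix "922835530" already present; 1 new (7)
  "90795291999" → prefix "90795291" already present; 3 new (9, 9, 9)
  "92283575" → prefix "922835" already present; 2 new (7, 5)
  "9221003" → prefix "9221" already present; 3 new (0, 0, 3)
Total nodes = 9 + 9 + 2 + 7 + 8 + 2 + 8 + 3 + 0 + 2 + 5 + 10 + 1 + 1 + 1 + 3 + 2 + 3 = 76

76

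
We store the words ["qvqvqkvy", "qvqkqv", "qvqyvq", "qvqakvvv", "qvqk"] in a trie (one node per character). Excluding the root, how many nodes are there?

19

For each word, the new-node count is its length minus the longest prefix already in the trie:
  "qvqvqkvy" → 8 new (q, v, q, v, q, k, v, y)
  "qvqkqv" → prefix "qvq" already present; 3 new (k, q, v)
  "qvqyvq" → prefix "qvq" already present; 3 new (y, v, q)
  "qvqakvvv" → prefix "qvq" already present; 5 new (a, k, v, v, v)
  "qvqk" → prefix "qvqk" already present; 0 new (none)
Total nodes = 8 + 3 + 3 + 5 + 0 = 19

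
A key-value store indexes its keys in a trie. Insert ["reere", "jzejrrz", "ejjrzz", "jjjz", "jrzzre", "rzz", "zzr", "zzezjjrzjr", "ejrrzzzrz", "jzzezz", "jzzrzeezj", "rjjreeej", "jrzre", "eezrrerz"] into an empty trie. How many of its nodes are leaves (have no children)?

14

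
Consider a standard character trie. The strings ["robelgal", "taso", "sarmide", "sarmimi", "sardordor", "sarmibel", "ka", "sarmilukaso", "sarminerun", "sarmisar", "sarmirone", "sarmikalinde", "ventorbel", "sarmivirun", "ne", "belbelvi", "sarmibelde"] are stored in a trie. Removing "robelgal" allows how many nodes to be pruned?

8

A node on "robelgal"'s path can go only if nothing else ends at it or branches off below it.
No other word shares any prefix with "robelgal", so all 8 of its nodes go.
Nodes removed: 8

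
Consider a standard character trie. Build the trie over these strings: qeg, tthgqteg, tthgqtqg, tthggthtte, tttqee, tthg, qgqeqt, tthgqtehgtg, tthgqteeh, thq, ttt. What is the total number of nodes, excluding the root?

Trie structure (* marks end of a word):
(root)
├─ q
│  ├─ e
│  │  └─ g *
│  └─ g
│     └─ q
│        └─ e
│           └─ q
│              └─ t *
└─ t
   ├─ h
   │  └─ q *
   └─ t
      ├─ h
      │  └─ g *
      │     ├─ g
      │     │  └─ t
      │     │     └─ h
      │     │        └─ t
      │     │           └─ t
      │     │              └─ e *
      │     └─ q
      │        └─ t
      │           ├─ e
      │           │  ├─ e
      │           │  │  └─ h *
      │           │  ├─ g *
      │           │  └─ h
      │           │     └─ g
      │           │        └─ t
      │           │           └─ g *
      │           └─ q
      │              └─ g *
      └─ t *
         └─ q
            └─ e
               └─ e *
Counting every labelled node above: 36.

36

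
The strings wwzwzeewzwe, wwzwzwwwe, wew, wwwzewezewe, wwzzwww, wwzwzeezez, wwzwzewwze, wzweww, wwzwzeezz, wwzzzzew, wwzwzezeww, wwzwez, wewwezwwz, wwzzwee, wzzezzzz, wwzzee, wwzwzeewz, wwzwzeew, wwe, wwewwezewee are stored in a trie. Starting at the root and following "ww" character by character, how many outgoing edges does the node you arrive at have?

3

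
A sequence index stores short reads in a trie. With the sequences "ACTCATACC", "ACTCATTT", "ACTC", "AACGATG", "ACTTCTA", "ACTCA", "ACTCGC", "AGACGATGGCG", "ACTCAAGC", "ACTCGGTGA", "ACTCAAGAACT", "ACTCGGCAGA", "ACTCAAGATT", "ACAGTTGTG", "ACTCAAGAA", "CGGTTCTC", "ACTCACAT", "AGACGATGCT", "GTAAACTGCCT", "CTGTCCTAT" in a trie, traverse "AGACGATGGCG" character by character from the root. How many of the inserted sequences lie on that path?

1

Traverse "AGACGATGGCG" character by character; count nodes along the way that are marked as word ends.
Prefixes of the query that are stored words: "AGACGATGGCG"
Count: 1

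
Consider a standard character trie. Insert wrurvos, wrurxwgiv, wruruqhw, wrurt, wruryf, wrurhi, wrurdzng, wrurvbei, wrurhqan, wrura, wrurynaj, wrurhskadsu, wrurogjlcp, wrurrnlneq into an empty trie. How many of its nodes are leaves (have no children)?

14

A leaf is a node with no children — equivalently, the end of a word that is not a proper prefix of any other stored word.
Those words: "wrura", "wrurdzng", "wrurhi", "wrurhqan", "wrurhskadsu", "wrurogjlcp", "wrurrnlneq", "wrurt", "wruruqhw", "wrurvbei", "wrurvos", "wrurxwgiv", "wruryf", "wrurynaj"
Leaf count: 14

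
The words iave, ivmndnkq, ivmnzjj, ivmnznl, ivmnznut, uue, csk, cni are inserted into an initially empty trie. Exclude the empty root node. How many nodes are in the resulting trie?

Insert word by word; a character creates a node only if that edge doesn't already exist:
  "iave" → 4 new (i, a, v, e)
  "ivmndnkq" → prefix "i" already present; 7 new (v, m, n, d, n, k, q)
  "ivmnzjj" → prefix "ivmn" already present; 3 new (z, j, j)
  "ivmnznl" → prefix "ivmnz" already present; 2 new (n, l)
  "ivmnznut" → prefix "ivmnzn" already present; 2 new (u, t)
  "uue" → 3 new (u, u, e)
  "csk" → 3 new (c, s, k)
  "cni" → prefix "c" already present; 2 new (n, i)
Total nodes = 4 + 7 + 3 + 2 + 2 + 3 + 3 + 2 = 26

26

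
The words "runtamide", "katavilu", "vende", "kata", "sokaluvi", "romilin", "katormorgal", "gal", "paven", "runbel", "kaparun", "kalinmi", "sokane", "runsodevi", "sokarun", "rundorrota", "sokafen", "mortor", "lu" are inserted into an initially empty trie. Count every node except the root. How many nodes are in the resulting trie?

Insert word by word; a character creates a node only if that edge doesn't already exist:
  "runtamide" → 9 new (r, u, n, t, a, m, i, d, e)
  "katavilu" → 8 new (k, a, t, a, v, i, l, u)
  "vende" → 5 new (v, e, n, d, e)
  "kata" → prefix "kata" already present; 0 new (none)
  "sokaluvi" → 8 new (s, o, k, a, l, u, v, i)
  "romilin" → prefix "r" already present; 6 new (o, m, i, l, i, n)
  "katormorgal" → prefix "kat" already present; 8 new (o, r, m, o, r, g, a, l)
  "gal" → 3 new (g, a, l)
  "paven" → 5 new (p, a, v, e, n)
  "runbel" → prefix "run" already present; 3 new (b, e, l)
  "kaparun" → prefix "ka" already present; 5 new (p, a, r, u, n)
  "kalinmi" → prefix "ka" already present; 5 new (l, i, n, m, i)
  "sokane" → prefix "soka" already present; 2 new (n, e)
  "runsodevi" → prefix "run" already present; 6 new (s, o, d, e, v, i)
  "sokarun" → prefix "soka" already present; 3 new (r, u, n)
  "rundorrota" → prefix "run" already present; 7 new (d, o, r, r, o, t, a)
  "sokafen" → prefix "soka" already present; 3 new (f, e, n)
  "mortor" → 6 new (m, o, r, t, o, r)
  "lu" → 2 new (l, u)
Total nodes = 9 + 8 + 5 + 0 + 8 + 6 + 8 + 3 + 5 + 3 + 5 + 5 + 2 + 6 + 3 + 7 + 3 + 6 + 2 = 94

94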